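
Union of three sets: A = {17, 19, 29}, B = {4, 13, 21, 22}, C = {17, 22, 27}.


A ∪ B = {4, 13, 17, 19, 21, 22, 29}
(A ∪ B) ∪ C = {4, 13, 17, 19, 21, 22, 27, 29}

A ∪ B ∪ C = {4, 13, 17, 19, 21, 22, 27, 29}


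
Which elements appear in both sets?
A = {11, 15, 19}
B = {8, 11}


A ∩ B = elements in both A and B
A = {11, 15, 19}
B = {8, 11}
A ∩ B = {11}

A ∩ B = {11}


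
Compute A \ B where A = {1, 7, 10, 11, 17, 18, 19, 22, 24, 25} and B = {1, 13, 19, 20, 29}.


A \ B = elements in A but not in B
A = {1, 7, 10, 11, 17, 18, 19, 22, 24, 25}
B = {1, 13, 19, 20, 29}
Remove from A any elements in B
A \ B = {7, 10, 11, 17, 18, 22, 24, 25}

A \ B = {7, 10, 11, 17, 18, 22, 24, 25}


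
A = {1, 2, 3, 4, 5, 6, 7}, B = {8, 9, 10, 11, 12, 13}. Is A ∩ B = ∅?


Disjoint means A ∩ B = ∅.
A ∩ B = ∅
A ∩ B = ∅, so A and B are disjoint.

Yes, A and B are disjoint


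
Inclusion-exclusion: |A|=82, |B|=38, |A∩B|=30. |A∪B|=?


|A ∪ B| = |A| + |B| - |A ∩ B|
= 82 + 38 - 30
= 90

|A ∪ B| = 90


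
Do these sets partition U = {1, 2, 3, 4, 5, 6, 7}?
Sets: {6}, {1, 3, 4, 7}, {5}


A partition requires: (1) non-empty parts, (2) pairwise disjoint, (3) union = U
Parts: {6}, {1, 3, 4, 7}, {5}
Union of parts: {1, 3, 4, 5, 6, 7}
U = {1, 2, 3, 4, 5, 6, 7}
All non-empty? True
Pairwise disjoint? True
Covers U? False

No, not a valid partition


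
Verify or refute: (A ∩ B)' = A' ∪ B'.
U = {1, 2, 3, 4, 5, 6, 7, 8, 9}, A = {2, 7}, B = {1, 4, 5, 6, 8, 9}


LHS: A ∩ B = ∅
(A ∩ B)' = U \ (A ∩ B) = {1, 2, 3, 4, 5, 6, 7, 8, 9}
A' = {1, 3, 4, 5, 6, 8, 9}, B' = {2, 3, 7}
Claimed RHS: A' ∪ B' = {1, 2, 3, 4, 5, 6, 7, 8, 9}
Identity is VALID: LHS = RHS = {1, 2, 3, 4, 5, 6, 7, 8, 9} ✓

Identity is valid. (A ∩ B)' = A' ∪ B' = {1, 2, 3, 4, 5, 6, 7, 8, 9}


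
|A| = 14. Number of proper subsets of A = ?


Total subsets = 2^n = 2^14 = 16384
Proper subsets exclude the set itself: 2^n - 1
= 16384 - 1
= 16383

Number of proper subsets = 16383


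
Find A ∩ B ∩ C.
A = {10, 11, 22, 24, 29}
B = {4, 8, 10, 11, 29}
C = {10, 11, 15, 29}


A ∩ B = {10, 11, 29}
(A ∩ B) ∩ C = {10, 11, 29}

A ∩ B ∩ C = {10, 11, 29}


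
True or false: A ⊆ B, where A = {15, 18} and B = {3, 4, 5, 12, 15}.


A ⊆ B means every element of A is in B.
Elements in A not in B: {18}
So A ⊄ B.

No, A ⊄ B


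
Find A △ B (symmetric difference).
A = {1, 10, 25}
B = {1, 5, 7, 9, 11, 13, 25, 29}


A △ B = (A \ B) ∪ (B \ A) = elements in exactly one of A or B
A \ B = {10}
B \ A = {5, 7, 9, 11, 13, 29}
A △ B = {5, 7, 9, 10, 11, 13, 29}

A △ B = {5, 7, 9, 10, 11, 13, 29}


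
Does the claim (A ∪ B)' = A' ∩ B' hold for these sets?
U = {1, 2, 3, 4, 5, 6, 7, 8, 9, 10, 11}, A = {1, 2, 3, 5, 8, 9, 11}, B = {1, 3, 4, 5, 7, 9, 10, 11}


LHS: A ∪ B = {1, 2, 3, 4, 5, 7, 8, 9, 10, 11}
(A ∪ B)' = U \ (A ∪ B) = {6}
A' = {4, 6, 7, 10}, B' = {2, 6, 8}
Claimed RHS: A' ∩ B' = {6}
Identity is VALID: LHS = RHS = {6} ✓

Identity is valid. (A ∪ B)' = A' ∩ B' = {6}


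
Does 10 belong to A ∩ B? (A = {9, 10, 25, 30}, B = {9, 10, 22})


A = {9, 10, 25, 30}, B = {9, 10, 22}
A ∩ B = elements in both A and B
A ∩ B = {9, 10}
Checking if 10 ∈ A ∩ B
10 is in A ∩ B → True

10 ∈ A ∩ B


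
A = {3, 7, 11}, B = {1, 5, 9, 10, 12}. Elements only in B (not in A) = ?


A = {3, 7, 11}
B = {1, 5, 9, 10, 12}
Region: only in B (not in A)
Elements: {1, 5, 9, 10, 12}

Elements only in B (not in A): {1, 5, 9, 10, 12}


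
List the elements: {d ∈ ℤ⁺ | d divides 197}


Checking each candidate:
Condition: positive divisors of 197
Result = {1, 197}

{1, 197}


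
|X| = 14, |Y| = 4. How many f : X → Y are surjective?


n = |X| = 14, k = |Y| = 4. Surjections via inclusion-exclusion:
S(n,k) = Σ(-1)^i × C(k,i) × (k-i)^n, i=0 to k
i=0: (-1)^0×C(4,0)×4^14 = 268435456
i=1: (-1)^1×C(4,1)×3^14 = -19131876
i=2: (-1)^2×C(4,2)×2^14 = 98304
i=3: (-1)^3×C(4,3)×1^14 = -4
i=4: (-1)^4×C(4,4)×0^14 = 0
Total = 249401880

Number of surjections = 249401880


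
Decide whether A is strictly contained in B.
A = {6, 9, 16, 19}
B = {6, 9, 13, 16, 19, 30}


A ⊂ B requires: A ⊆ B AND A ≠ B.
A ⊆ B? Yes
A = B? No
A ⊂ B: Yes (A is a proper subset of B)

Yes, A ⊂ B


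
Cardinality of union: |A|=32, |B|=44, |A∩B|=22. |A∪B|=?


|A ∪ B| = |A| + |B| - |A ∩ B|
= 32 + 44 - 22
= 54

|A ∪ B| = 54


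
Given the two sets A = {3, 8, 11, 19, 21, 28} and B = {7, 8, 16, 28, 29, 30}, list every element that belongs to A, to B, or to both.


A ∪ B = all elements in A or B (or both)
A = {3, 8, 11, 19, 21, 28}
B = {7, 8, 16, 28, 29, 30}
A ∪ B = {3, 7, 8, 11, 16, 19, 21, 28, 29, 30}

A ∪ B = {3, 7, 8, 11, 16, 19, 21, 28, 29, 30}


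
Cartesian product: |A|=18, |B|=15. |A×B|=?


|A × B| = |A| × |B|
= 18 × 15
= 270

|A × B| = 270


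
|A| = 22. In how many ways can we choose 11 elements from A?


C(n,k) = n! / (k!(n-k)!)
C(22,11) = 22! / (11!11!)
= 705432

C(22,11) = 705432


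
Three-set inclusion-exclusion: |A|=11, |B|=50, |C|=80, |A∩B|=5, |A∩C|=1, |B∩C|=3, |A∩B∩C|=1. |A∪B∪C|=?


|A∪B∪C| = |A|+|B|+|C| - |A∩B|-|A∩C|-|B∩C| + |A∩B∩C|
= 11+50+80 - 5-1-3 + 1
= 141 - 9 + 1
= 133

|A ∪ B ∪ C| = 133


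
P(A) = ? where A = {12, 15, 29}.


|A| = 3, so |P(A)| = 2^3 = 8
Enumerate subsets by cardinality (0 to 3):
∅, {12}, {15}, {29}, {12, 15}, {12, 29}, {15, 29}, {12, 15, 29}

P(A) has 8 subsets: ∅, {12}, {15}, {29}, {12, 15}, {12, 29}, {15, 29}, {12, 15, 29}


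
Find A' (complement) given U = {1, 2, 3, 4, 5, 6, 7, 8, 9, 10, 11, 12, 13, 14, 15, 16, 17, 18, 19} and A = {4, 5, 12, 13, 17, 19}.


Aᶜ = U \ A = elements in U but not in A
U = {1, 2, 3, 4, 5, 6, 7, 8, 9, 10, 11, 12, 13, 14, 15, 16, 17, 18, 19}
A = {4, 5, 12, 13, 17, 19}
Aᶜ = {1, 2, 3, 6, 7, 8, 9, 10, 11, 14, 15, 16, 18}

Aᶜ = {1, 2, 3, 6, 7, 8, 9, 10, 11, 14, 15, 16, 18}


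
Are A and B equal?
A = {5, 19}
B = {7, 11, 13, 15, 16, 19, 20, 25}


Two sets are equal iff they have exactly the same elements.
A = {5, 19}
B = {7, 11, 13, 15, 16, 19, 20, 25}
Differences: {5, 7, 11, 13, 15, 16, 20, 25}
A ≠ B

No, A ≠ B


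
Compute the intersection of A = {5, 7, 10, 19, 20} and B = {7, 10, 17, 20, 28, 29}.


A ∩ B = elements in both A and B
A = {5, 7, 10, 19, 20}
B = {7, 10, 17, 20, 28, 29}
A ∩ B = {7, 10, 20}

A ∩ B = {7, 10, 20}


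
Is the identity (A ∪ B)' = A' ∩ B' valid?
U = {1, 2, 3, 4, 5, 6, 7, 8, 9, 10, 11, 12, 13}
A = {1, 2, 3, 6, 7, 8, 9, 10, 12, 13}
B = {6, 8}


LHS: A ∪ B = {1, 2, 3, 6, 7, 8, 9, 10, 12, 13}
(A ∪ B)' = U \ (A ∪ B) = {4, 5, 11}
A' = {4, 5, 11}, B' = {1, 2, 3, 4, 5, 7, 9, 10, 11, 12, 13}
Claimed RHS: A' ∩ B' = {4, 5, 11}
Identity is VALID: LHS = RHS = {4, 5, 11} ✓

Identity is valid. (A ∪ B)' = A' ∩ B' = {4, 5, 11}


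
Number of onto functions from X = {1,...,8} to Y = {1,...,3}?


n = |X| = 8, k = |Y| = 3. Surjections via inclusion-exclusion:
S(n,k) = Σ(-1)^i × C(k,i) × (k-i)^n, i=0 to k
i=0: (-1)^0×C(3,0)×3^8 = 6561
i=1: (-1)^1×C(3,1)×2^8 = -768
i=2: (-1)^2×C(3,2)×1^8 = 3
i=3: (-1)^3×C(3,3)×0^8 = 0
Total = 5796

Number of surjections = 5796


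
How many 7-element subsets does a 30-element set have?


C(n,k) = n! / (k!(n-k)!)
C(30,7) = 30! / (7!23!)
= 2035800

C(30,7) = 2035800


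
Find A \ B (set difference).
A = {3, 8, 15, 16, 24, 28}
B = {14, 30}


A \ B = elements in A but not in B
A = {3, 8, 15, 16, 24, 28}
B = {14, 30}
Remove from A any elements in B
A \ B = {3, 8, 15, 16, 24, 28}

A \ B = {3, 8, 15, 16, 24, 28}


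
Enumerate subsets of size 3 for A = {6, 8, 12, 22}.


|A| = 4, so A has C(4,3) = 4 subsets of size 3.
Enumerate by choosing 3 elements from A at a time:
{6, 8, 12}, {6, 8, 22}, {6, 12, 22}, {8, 12, 22}

3-element subsets (4 total): {6, 8, 12}, {6, 8, 22}, {6, 12, 22}, {8, 12, 22}


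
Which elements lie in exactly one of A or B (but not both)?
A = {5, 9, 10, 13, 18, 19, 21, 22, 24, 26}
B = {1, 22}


A △ B = (A \ B) ∪ (B \ A) = elements in exactly one of A or B
A \ B = {5, 9, 10, 13, 18, 19, 21, 24, 26}
B \ A = {1}
A △ B = {1, 5, 9, 10, 13, 18, 19, 21, 24, 26}

A △ B = {1, 5, 9, 10, 13, 18, 19, 21, 24, 26}


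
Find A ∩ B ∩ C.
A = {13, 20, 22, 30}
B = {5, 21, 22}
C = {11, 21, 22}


A ∩ B = {22}
(A ∩ B) ∩ C = {22}

A ∩ B ∩ C = {22}


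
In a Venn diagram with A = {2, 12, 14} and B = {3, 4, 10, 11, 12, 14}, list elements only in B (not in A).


A = {2, 12, 14}
B = {3, 4, 10, 11, 12, 14}
Region: only in B (not in A)
Elements: {3, 4, 10, 11}

Elements only in B (not in A): {3, 4, 10, 11}


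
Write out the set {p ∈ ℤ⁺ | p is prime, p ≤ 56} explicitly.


Checking each candidate:
Condition: primes ≤ 56
Result = {2, 3, 5, 7, 11, 13, 17, 19, 23, 29, 31, 37, 41, 43, 47, 53}

{2, 3, 5, 7, 11, 13, 17, 19, 23, 29, 31, 37, 41, 43, 47, 53}


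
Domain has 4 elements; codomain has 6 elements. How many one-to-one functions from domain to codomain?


An injection sends each of |A| = 4 inputs to a distinct output in B.
# injections = |B|·(|B|-1)·…·(|B|-|A|+1) = 6! / (6 - 4)!
= 6 × 5 × 4 × 3
= 360

Number of injections = 360


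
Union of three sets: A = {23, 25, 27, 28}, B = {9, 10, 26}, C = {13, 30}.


A ∪ B = {9, 10, 23, 25, 26, 27, 28}
(A ∪ B) ∪ C = {9, 10, 13, 23, 25, 26, 27, 28, 30}

A ∪ B ∪ C = {9, 10, 13, 23, 25, 26, 27, 28, 30}


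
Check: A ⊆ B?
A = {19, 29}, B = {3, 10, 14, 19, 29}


A ⊆ B means every element of A is in B.
All elements of A are in B.
So A ⊆ B.

Yes, A ⊆ B


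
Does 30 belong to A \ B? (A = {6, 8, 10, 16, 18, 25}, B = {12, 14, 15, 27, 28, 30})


A = {6, 8, 10, 16, 18, 25}, B = {12, 14, 15, 27, 28, 30}
A \ B = elements in A but not in B
A \ B = {6, 8, 10, 16, 18, 25}
Checking if 30 ∈ A \ B
30 is not in A \ B → False

30 ∉ A \ B


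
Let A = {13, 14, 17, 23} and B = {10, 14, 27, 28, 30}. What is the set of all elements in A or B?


A ∪ B = all elements in A or B (or both)
A = {13, 14, 17, 23}
B = {10, 14, 27, 28, 30}
A ∪ B = {10, 13, 14, 17, 23, 27, 28, 30}

A ∪ B = {10, 13, 14, 17, 23, 27, 28, 30}


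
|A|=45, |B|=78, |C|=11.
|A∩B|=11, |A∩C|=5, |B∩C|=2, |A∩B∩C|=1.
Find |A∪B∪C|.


|A∪B∪C| = |A|+|B|+|C| - |A∩B|-|A∩C|-|B∩C| + |A∩B∩C|
= 45+78+11 - 11-5-2 + 1
= 134 - 18 + 1
= 117

|A ∪ B ∪ C| = 117


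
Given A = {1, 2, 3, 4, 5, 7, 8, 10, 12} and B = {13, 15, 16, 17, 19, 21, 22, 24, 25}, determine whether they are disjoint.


Disjoint means A ∩ B = ∅.
A ∩ B = ∅
A ∩ B = ∅, so A and B are disjoint.

Yes, A and B are disjoint


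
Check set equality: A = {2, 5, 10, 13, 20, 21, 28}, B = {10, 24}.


Two sets are equal iff they have exactly the same elements.
A = {2, 5, 10, 13, 20, 21, 28}
B = {10, 24}
Differences: {2, 5, 13, 20, 21, 24, 28}
A ≠ B

No, A ≠ B


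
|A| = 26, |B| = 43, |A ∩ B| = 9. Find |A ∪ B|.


|A ∪ B| = |A| + |B| - |A ∩ B|
= 26 + 43 - 9
= 60

|A ∪ B| = 60


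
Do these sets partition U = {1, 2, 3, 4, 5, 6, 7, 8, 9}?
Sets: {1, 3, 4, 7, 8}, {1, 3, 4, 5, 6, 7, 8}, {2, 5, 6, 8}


A partition requires: (1) non-empty parts, (2) pairwise disjoint, (3) union = U
Parts: {1, 3, 4, 7, 8}, {1, 3, 4, 5, 6, 7, 8}, {2, 5, 6, 8}
Union of parts: {1, 2, 3, 4, 5, 6, 7, 8}
U = {1, 2, 3, 4, 5, 6, 7, 8, 9}
All non-empty? True
Pairwise disjoint? False
Covers U? False

No, not a valid partition


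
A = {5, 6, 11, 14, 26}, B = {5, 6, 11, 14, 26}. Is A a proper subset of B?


A ⊂ B requires: A ⊆ B AND A ≠ B.
A ⊆ B? Yes
A = B? Yes
A = B, so A is not a PROPER subset.

No, A is not a proper subset of B


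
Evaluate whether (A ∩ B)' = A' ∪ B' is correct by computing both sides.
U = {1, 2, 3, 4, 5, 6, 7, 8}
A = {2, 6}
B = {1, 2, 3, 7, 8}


LHS: A ∩ B = {2}
(A ∩ B)' = U \ (A ∩ B) = {1, 3, 4, 5, 6, 7, 8}
A' = {1, 3, 4, 5, 7, 8}, B' = {4, 5, 6}
Claimed RHS: A' ∪ B' = {1, 3, 4, 5, 6, 7, 8}
Identity is VALID: LHS = RHS = {1, 3, 4, 5, 6, 7, 8} ✓

Identity is valid. (A ∩ B)' = A' ∪ B' = {1, 3, 4, 5, 6, 7, 8}


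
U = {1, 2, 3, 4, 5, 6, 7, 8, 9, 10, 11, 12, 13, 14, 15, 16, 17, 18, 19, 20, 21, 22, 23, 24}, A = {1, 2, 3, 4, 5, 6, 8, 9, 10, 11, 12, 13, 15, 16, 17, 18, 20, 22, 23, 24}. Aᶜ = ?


Aᶜ = U \ A = elements in U but not in A
U = {1, 2, 3, 4, 5, 6, 7, 8, 9, 10, 11, 12, 13, 14, 15, 16, 17, 18, 19, 20, 21, 22, 23, 24}
A = {1, 2, 3, 4, 5, 6, 8, 9, 10, 11, 12, 13, 15, 16, 17, 18, 20, 22, 23, 24}
Aᶜ = {7, 14, 19, 21}

Aᶜ = {7, 14, 19, 21}


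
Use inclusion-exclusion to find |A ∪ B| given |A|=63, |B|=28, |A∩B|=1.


|A ∪ B| = |A| + |B| - |A ∩ B|
= 63 + 28 - 1
= 90

|A ∪ B| = 90


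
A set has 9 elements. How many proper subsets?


Total subsets = 2^n = 2^9 = 512
Proper subsets exclude the set itself: 2^n - 1
= 512 - 1
= 511

Number of proper subsets = 511


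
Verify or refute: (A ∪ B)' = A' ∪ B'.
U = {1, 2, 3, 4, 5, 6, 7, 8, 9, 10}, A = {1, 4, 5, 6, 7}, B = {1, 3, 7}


LHS: A ∪ B = {1, 3, 4, 5, 6, 7}
(A ∪ B)' = U \ (A ∪ B) = {2, 8, 9, 10}
A' = {2, 3, 8, 9, 10}, B' = {2, 4, 5, 6, 8, 9, 10}
Claimed RHS: A' ∪ B' = {2, 3, 4, 5, 6, 8, 9, 10}
Identity is INVALID: LHS = {2, 8, 9, 10} but the RHS claimed here equals {2, 3, 4, 5, 6, 8, 9, 10}. The correct form is (A ∪ B)' = A' ∩ B'.

Identity is invalid: (A ∪ B)' = {2, 8, 9, 10} but A' ∪ B' = {2, 3, 4, 5, 6, 8, 9, 10}. The correct De Morgan law is (A ∪ B)' = A' ∩ B'.


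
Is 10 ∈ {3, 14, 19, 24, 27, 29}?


A = {3, 14, 19, 24, 27, 29}
Checking if 10 is in A
10 is not in A → False

10 ∉ A


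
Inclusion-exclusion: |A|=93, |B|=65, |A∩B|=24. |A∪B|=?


|A ∪ B| = |A| + |B| - |A ∩ B|
= 93 + 65 - 24
= 134

|A ∪ B| = 134


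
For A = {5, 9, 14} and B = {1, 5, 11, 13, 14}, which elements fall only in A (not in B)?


A = {5, 9, 14}
B = {1, 5, 11, 13, 14}
Region: only in A (not in B)
Elements: {9}

Elements only in A (not in B): {9}


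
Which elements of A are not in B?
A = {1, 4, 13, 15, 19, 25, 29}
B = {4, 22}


A \ B = elements in A but not in B
A = {1, 4, 13, 15, 19, 25, 29}
B = {4, 22}
Remove from A any elements in B
A \ B = {1, 13, 15, 19, 25, 29}

A \ B = {1, 13, 15, 19, 25, 29}


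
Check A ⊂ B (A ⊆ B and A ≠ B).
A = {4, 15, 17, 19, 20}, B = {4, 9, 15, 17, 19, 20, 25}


A ⊂ B requires: A ⊆ B AND A ≠ B.
A ⊆ B? Yes
A = B? No
A ⊂ B: Yes (A is a proper subset of B)

Yes, A ⊂ B


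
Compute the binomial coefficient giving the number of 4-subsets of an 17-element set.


C(n,k) = n! / (k!(n-k)!)
C(17,4) = 17! / (4!13!)
= 2380

C(17,4) = 2380


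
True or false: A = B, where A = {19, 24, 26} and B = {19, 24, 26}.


Two sets are equal iff they have exactly the same elements.
A = {19, 24, 26}
B = {19, 24, 26}
Same elements → A = B

Yes, A = B


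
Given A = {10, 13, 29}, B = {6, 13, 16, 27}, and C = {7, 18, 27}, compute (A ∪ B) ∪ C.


A ∪ B = {6, 10, 13, 16, 27, 29}
(A ∪ B) ∪ C = {6, 7, 10, 13, 16, 18, 27, 29}

A ∪ B ∪ C = {6, 7, 10, 13, 16, 18, 27, 29}


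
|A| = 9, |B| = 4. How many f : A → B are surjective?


n = |A| = 9, k = |B| = 4. Surjections via inclusion-exclusion:
S(n,k) = Σ(-1)^i × C(k,i) × (k-i)^n, i=0 to k
i=0: (-1)^0×C(4,0)×4^9 = 262144
i=1: (-1)^1×C(4,1)×3^9 = -78732
i=2: (-1)^2×C(4,2)×2^9 = 3072
i=3: (-1)^3×C(4,3)×1^9 = -4
i=4: (-1)^4×C(4,4)×0^9 = 0
Total = 186480

Number of surjections = 186480


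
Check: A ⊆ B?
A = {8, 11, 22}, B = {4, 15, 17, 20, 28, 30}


A ⊆ B means every element of A is in B.
Elements in A not in B: {8, 11, 22}
So A ⊄ B.

No, A ⊄ B


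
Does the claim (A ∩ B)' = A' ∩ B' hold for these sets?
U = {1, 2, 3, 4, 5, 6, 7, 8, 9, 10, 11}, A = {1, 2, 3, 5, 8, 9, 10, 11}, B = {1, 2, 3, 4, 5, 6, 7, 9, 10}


LHS: A ∩ B = {1, 2, 3, 5, 9, 10}
(A ∩ B)' = U \ (A ∩ B) = {4, 6, 7, 8, 11}
A' = {4, 6, 7}, B' = {8, 11}
Claimed RHS: A' ∩ B' = ∅
Identity is INVALID: LHS = {4, 6, 7, 8, 11} but the RHS claimed here equals ∅. The correct form is (A ∩ B)' = A' ∪ B'.

Identity is invalid: (A ∩ B)' = {4, 6, 7, 8, 11} but A' ∩ B' = ∅. The correct De Morgan law is (A ∩ B)' = A' ∪ B'.


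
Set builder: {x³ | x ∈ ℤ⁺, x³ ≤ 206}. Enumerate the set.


Checking each candidate:
Condition: positive perfect cubes ≤ 206
Result = {1, 8, 27, 64, 125}

{1, 8, 27, 64, 125}


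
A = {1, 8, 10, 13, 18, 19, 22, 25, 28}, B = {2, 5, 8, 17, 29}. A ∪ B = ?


A ∪ B = all elements in A or B (or both)
A = {1, 8, 10, 13, 18, 19, 22, 25, 28}
B = {2, 5, 8, 17, 29}
A ∪ B = {1, 2, 5, 8, 10, 13, 17, 18, 19, 22, 25, 28, 29}

A ∪ B = {1, 2, 5, 8, 10, 13, 17, 18, 19, 22, 25, 28, 29}


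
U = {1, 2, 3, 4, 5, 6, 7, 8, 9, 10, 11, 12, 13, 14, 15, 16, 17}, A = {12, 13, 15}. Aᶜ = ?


Aᶜ = U \ A = elements in U but not in A
U = {1, 2, 3, 4, 5, 6, 7, 8, 9, 10, 11, 12, 13, 14, 15, 16, 17}
A = {12, 13, 15}
Aᶜ = {1, 2, 3, 4, 5, 6, 7, 8, 9, 10, 11, 14, 16, 17}

Aᶜ = {1, 2, 3, 4, 5, 6, 7, 8, 9, 10, 11, 14, 16, 17}


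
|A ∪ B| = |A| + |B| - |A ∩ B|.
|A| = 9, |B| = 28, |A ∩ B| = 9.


|A ∪ B| = |A| + |B| - |A ∩ B|
= 9 + 28 - 9
= 28

|A ∪ B| = 28


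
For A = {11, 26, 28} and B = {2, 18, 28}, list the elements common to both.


A ∩ B = elements in both A and B
A = {11, 26, 28}
B = {2, 18, 28}
A ∩ B = {28}

A ∩ B = {28}


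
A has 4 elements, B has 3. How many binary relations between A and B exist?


A relation from A to B is any subset of A × B.
|A × B| = 4 × 3 = 12
# relations = 2^|A × B| = 2^12 = 4096

Number of relations = 4096


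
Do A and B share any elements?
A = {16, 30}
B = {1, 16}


Disjoint means A ∩ B = ∅.
A ∩ B = {16}
A ∩ B ≠ ∅, so A and B are NOT disjoint.

Yes — A and B share the element(s) of A ∩ B = {16}, so they are not disjoint


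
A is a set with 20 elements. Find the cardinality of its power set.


Number of subsets = 2^n
= 2^20
= 1048576

|P(A)| = 1048576


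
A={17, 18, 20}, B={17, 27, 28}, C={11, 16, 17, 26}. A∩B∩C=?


A ∩ B = {17}
(A ∩ B) ∩ C = {17}

A ∩ B ∩ C = {17}


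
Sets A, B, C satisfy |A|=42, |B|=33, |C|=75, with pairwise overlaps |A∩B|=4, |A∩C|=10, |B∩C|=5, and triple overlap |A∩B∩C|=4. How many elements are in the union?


|A∪B∪C| = |A|+|B|+|C| - |A∩B|-|A∩C|-|B∩C| + |A∩B∩C|
= 42+33+75 - 4-10-5 + 4
= 150 - 19 + 4
= 135

|A ∪ B ∪ C| = 135


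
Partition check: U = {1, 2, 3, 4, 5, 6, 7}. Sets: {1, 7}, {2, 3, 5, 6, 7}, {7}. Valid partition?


A partition requires: (1) non-empty parts, (2) pairwise disjoint, (3) union = U
Parts: {1, 7}, {2, 3, 5, 6, 7}, {7}
Union of parts: {1, 2, 3, 5, 6, 7}
U = {1, 2, 3, 4, 5, 6, 7}
All non-empty? True
Pairwise disjoint? False
Covers U? False

No, not a valid partition


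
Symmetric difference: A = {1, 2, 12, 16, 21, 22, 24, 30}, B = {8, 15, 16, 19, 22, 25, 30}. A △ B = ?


A △ B = (A \ B) ∪ (B \ A) = elements in exactly one of A or B
A \ B = {1, 2, 12, 21, 24}
B \ A = {8, 15, 19, 25}
A △ B = {1, 2, 8, 12, 15, 19, 21, 24, 25}

A △ B = {1, 2, 8, 12, 15, 19, 21, 24, 25}


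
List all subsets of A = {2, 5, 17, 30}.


|A| = 4, so |P(A)| = 2^4 = 16
Enumerate subsets by cardinality (0 to 4):
∅, {2}, {5}, {17}, {30}, {2, 5}, {2, 17}, {2, 30}, {5, 17}, {5, 30}, {17, 30}, {2, 5, 17}, {2, 5, 30}, {2, 17, 30}, {5, 17, 30}, {2, 5, 17, 30}

P(A) has 16 subsets: ∅, {2}, {5}, {17}, {30}, {2, 5}, {2, 17}, {2, 30}, {5, 17}, {5, 30}, {17, 30}, {2, 5, 17}, {2, 5, 30}, {2, 17, 30}, {5, 17, 30}, {2, 5, 17, 30}


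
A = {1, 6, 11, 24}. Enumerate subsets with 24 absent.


A subset of A that omits 24 is a subset of A \ {24}, so there are 2^(n-1) = 2^3 = 8 of them.
Subsets excluding 24: ∅, {1}, {6}, {11}, {1, 6}, {1, 11}, {6, 11}, {1, 6, 11}

Subsets excluding 24 (8 total): ∅, {1}, {6}, {11}, {1, 6}, {1, 11}, {6, 11}, {1, 6, 11}


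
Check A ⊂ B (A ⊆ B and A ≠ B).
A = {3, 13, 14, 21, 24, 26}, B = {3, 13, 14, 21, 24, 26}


A ⊂ B requires: A ⊆ B AND A ≠ B.
A ⊆ B? Yes
A = B? Yes
A = B, so A is not a PROPER subset.

No, A is not a proper subset of B


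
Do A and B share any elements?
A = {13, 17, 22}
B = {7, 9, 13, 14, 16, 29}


Disjoint means A ∩ B = ∅.
A ∩ B = {13}
A ∩ B ≠ ∅, so A and B are NOT disjoint.

Yes — A and B share the element(s) of A ∩ B = {13}, so they are not disjoint


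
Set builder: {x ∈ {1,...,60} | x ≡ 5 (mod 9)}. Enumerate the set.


Checking each candidate:
Condition: x in {1,...,60} with x ≡ 5 (mod 9)
Result = {5, 14, 23, 32, 41, 50, 59}

{5, 14, 23, 32, 41, 50, 59}


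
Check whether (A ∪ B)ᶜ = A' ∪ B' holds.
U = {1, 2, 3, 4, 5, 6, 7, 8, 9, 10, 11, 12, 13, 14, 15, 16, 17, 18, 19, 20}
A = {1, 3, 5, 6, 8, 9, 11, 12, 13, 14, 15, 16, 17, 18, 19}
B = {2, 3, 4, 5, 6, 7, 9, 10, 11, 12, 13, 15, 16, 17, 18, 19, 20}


LHS: A ∪ B = {1, 2, 3, 4, 5, 6, 7, 8, 9, 10, 11, 12, 13, 14, 15, 16, 17, 18, 19, 20}
(A ∪ B)' = U \ (A ∪ B) = ∅
A' = {2, 4, 7, 10, 20}, B' = {1, 8, 14}
Claimed RHS: A' ∪ B' = {1, 2, 4, 7, 8, 10, 14, 20}
Identity is INVALID: LHS = ∅ but the RHS claimed here equals {1, 2, 4, 7, 8, 10, 14, 20}. The correct form is (A ∪ B)' = A' ∩ B'.

Identity is invalid: (A ∪ B)' = ∅ but A' ∪ B' = {1, 2, 4, 7, 8, 10, 14, 20}. The correct De Morgan law is (A ∪ B)' = A' ∩ B'.


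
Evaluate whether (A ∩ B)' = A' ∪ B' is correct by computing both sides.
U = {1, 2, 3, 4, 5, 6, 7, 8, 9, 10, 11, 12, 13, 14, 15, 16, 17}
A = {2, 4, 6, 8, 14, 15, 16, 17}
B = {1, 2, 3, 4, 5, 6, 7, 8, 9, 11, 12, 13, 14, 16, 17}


LHS: A ∩ B = {2, 4, 6, 8, 14, 16, 17}
(A ∩ B)' = U \ (A ∩ B) = {1, 3, 5, 7, 9, 10, 11, 12, 13, 15}
A' = {1, 3, 5, 7, 9, 10, 11, 12, 13}, B' = {10, 15}
Claimed RHS: A' ∪ B' = {1, 3, 5, 7, 9, 10, 11, 12, 13, 15}
Identity is VALID: LHS = RHS = {1, 3, 5, 7, 9, 10, 11, 12, 13, 15} ✓

Identity is valid. (A ∩ B)' = A' ∪ B' = {1, 3, 5, 7, 9, 10, 11, 12, 13, 15}


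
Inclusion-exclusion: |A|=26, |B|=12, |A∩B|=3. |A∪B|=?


|A ∪ B| = |A| + |B| - |A ∩ B|
= 26 + 12 - 3
= 35

|A ∪ B| = 35


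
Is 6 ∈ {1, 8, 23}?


A = {1, 8, 23}
Checking if 6 is in A
6 is not in A → False

6 ∉ A


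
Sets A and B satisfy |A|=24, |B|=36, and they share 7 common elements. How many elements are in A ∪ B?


|A ∪ B| = |A| + |B| - |A ∩ B|
= 24 + 36 - 7
= 53

|A ∪ B| = 53


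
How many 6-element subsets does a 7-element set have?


C(n,k) = n! / (k!(n-k)!)
C(7,6) = 7! / (6!1!)
= 7

C(7,6) = 7


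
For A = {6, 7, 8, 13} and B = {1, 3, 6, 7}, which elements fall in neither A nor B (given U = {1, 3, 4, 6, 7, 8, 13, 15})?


A = {6, 7, 8, 13}
B = {1, 3, 6, 7}
Region: in neither A nor B (given U = {1, 3, 4, 6, 7, 8, 13, 15})
Elements: {4, 15}

Elements in neither A nor B (given U = {1, 3, 4, 6, 7, 8, 13, 15}): {4, 15}


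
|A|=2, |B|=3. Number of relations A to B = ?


A relation from A to B is any subset of A × B.
|A × B| = 2 × 3 = 6
# relations = 2^|A × B| = 2^6 = 64

Number of relations = 64


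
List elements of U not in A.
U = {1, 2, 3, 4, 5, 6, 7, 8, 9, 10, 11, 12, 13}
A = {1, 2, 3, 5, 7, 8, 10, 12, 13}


Aᶜ = U \ A = elements in U but not in A
U = {1, 2, 3, 4, 5, 6, 7, 8, 9, 10, 11, 12, 13}
A = {1, 2, 3, 5, 7, 8, 10, 12, 13}
Aᶜ = {4, 6, 9, 11}

Aᶜ = {4, 6, 9, 11}


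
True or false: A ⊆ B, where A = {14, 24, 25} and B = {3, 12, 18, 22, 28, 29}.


A ⊆ B means every element of A is in B.
Elements in A not in B: {14, 24, 25}
So A ⊄ B.

No, A ⊄ B


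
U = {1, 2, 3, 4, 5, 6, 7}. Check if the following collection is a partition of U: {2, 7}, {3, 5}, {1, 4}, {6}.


A partition requires: (1) non-empty parts, (2) pairwise disjoint, (3) union = U
Parts: {2, 7}, {3, 5}, {1, 4}, {6}
Union of parts: {1, 2, 3, 4, 5, 6, 7}
U = {1, 2, 3, 4, 5, 6, 7}
All non-empty? True
Pairwise disjoint? True
Covers U? True

Yes, valid partition


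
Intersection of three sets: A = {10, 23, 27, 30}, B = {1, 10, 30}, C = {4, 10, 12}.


A ∩ B = {10, 30}
(A ∩ B) ∩ C = {10}

A ∩ B ∩ C = {10}


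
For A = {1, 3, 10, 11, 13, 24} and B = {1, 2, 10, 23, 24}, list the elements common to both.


A ∩ B = elements in both A and B
A = {1, 3, 10, 11, 13, 24}
B = {1, 2, 10, 23, 24}
A ∩ B = {1, 10, 24}

A ∩ B = {1, 10, 24}


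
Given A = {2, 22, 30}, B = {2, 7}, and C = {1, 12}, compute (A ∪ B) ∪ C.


A ∪ B = {2, 7, 22, 30}
(A ∪ B) ∪ C = {1, 2, 7, 12, 22, 30}

A ∪ B ∪ C = {1, 2, 7, 12, 22, 30}


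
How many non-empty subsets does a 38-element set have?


Total subsets = 2^n = 2^38 = 274877906944
Non-empty subsets exclude the empty set: 2^n - 1
= 274877906944 - 1
= 274877906943

Number of non-empty subsets = 274877906943


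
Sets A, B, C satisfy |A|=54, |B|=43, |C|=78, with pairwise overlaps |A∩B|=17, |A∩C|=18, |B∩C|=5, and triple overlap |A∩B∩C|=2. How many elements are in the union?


|A∪B∪C| = |A|+|B|+|C| - |A∩B|-|A∩C|-|B∩C| + |A∩B∩C|
= 54+43+78 - 17-18-5 + 2
= 175 - 40 + 2
= 137

|A ∪ B ∪ C| = 137


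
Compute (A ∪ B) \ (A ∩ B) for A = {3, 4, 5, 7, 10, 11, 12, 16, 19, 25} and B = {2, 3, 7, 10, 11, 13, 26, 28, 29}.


A △ B = (A \ B) ∪ (B \ A) = elements in exactly one of A or B
A \ B = {4, 5, 12, 16, 19, 25}
B \ A = {2, 13, 26, 28, 29}
A △ B = {2, 4, 5, 12, 13, 16, 19, 25, 26, 28, 29}

A △ B = {2, 4, 5, 12, 13, 16, 19, 25, 26, 28, 29}


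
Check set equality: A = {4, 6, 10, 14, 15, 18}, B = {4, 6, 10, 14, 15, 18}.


Two sets are equal iff they have exactly the same elements.
A = {4, 6, 10, 14, 15, 18}
B = {4, 6, 10, 14, 15, 18}
Same elements → A = B

Yes, A = B


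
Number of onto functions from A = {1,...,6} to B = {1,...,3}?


n = |A| = 6, k = |B| = 3. Surjections via inclusion-exclusion:
S(n,k) = Σ(-1)^i × C(k,i) × (k-i)^n, i=0 to k
i=0: (-1)^0×C(3,0)×3^6 = 729
i=1: (-1)^1×C(3,1)×2^6 = -192
i=2: (-1)^2×C(3,2)×1^6 = 3
i=3: (-1)^3×C(3,3)×0^6 = 0
Total = 540

Number of surjections = 540


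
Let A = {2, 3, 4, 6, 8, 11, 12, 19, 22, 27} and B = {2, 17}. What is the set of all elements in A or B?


A ∪ B = all elements in A or B (or both)
A = {2, 3, 4, 6, 8, 11, 12, 19, 22, 27}
B = {2, 17}
A ∪ B = {2, 3, 4, 6, 8, 11, 12, 17, 19, 22, 27}

A ∪ B = {2, 3, 4, 6, 8, 11, 12, 17, 19, 22, 27}


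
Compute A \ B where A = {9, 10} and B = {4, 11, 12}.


A \ B = elements in A but not in B
A = {9, 10}
B = {4, 11, 12}
Remove from A any elements in B
A \ B = {9, 10}

A \ B = {9, 10}


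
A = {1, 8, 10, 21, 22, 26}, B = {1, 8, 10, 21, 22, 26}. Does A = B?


Two sets are equal iff they have exactly the same elements.
A = {1, 8, 10, 21, 22, 26}
B = {1, 8, 10, 21, 22, 26}
Same elements → A = B

Yes, A = B


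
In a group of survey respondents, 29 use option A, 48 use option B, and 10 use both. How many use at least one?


|A ∪ B| = |A| + |B| - |A ∩ B|
= 29 + 48 - 10
= 67

|A ∪ B| = 67


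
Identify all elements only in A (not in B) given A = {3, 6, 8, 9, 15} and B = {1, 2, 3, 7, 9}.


A = {3, 6, 8, 9, 15}
B = {1, 2, 3, 7, 9}
Region: only in A (not in B)
Elements: {6, 8, 15}

Elements only in A (not in B): {6, 8, 15}


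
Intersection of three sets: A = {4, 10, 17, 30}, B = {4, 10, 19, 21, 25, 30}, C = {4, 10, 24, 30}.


A ∩ B = {4, 10, 30}
(A ∩ B) ∩ C = {4, 10, 30}

A ∩ B ∩ C = {4, 10, 30}


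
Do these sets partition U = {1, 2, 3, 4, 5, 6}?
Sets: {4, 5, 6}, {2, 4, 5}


A partition requires: (1) non-empty parts, (2) pairwise disjoint, (3) union = U
Parts: {4, 5, 6}, {2, 4, 5}
Union of parts: {2, 4, 5, 6}
U = {1, 2, 3, 4, 5, 6}
All non-empty? True
Pairwise disjoint? False
Covers U? False

No, not a valid partition


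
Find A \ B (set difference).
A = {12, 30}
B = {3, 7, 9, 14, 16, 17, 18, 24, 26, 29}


A \ B = elements in A but not in B
A = {12, 30}
B = {3, 7, 9, 14, 16, 17, 18, 24, 26, 29}
Remove from A any elements in B
A \ B = {12, 30}

A \ B = {12, 30}


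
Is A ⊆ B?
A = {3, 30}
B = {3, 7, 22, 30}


A ⊆ B means every element of A is in B.
All elements of A are in B.
So A ⊆ B.

Yes, A ⊆ B


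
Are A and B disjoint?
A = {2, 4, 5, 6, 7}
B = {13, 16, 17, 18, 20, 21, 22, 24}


Disjoint means A ∩ B = ∅.
A ∩ B = ∅
A ∩ B = ∅, so A and B are disjoint.

Yes, A and B are disjoint


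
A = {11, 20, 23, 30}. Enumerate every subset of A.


|A| = 4, so |P(A)| = 2^4 = 16
Enumerate subsets by cardinality (0 to 4):
∅, {11}, {20}, {23}, {30}, {11, 20}, {11, 23}, {11, 30}, {20, 23}, {20, 30}, {23, 30}, {11, 20, 23}, {11, 20, 30}, {11, 23, 30}, {20, 23, 30}, {11, 20, 23, 30}

P(A) has 16 subsets: ∅, {11}, {20}, {23}, {30}, {11, 20}, {11, 23}, {11, 30}, {20, 23}, {20, 30}, {23, 30}, {11, 20, 23}, {11, 20, 30}, {11, 23, 30}, {20, 23, 30}, {11, 20, 23, 30}


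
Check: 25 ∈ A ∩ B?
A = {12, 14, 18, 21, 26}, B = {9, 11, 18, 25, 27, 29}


A = {12, 14, 18, 21, 26}, B = {9, 11, 18, 25, 27, 29}
A ∩ B = elements in both A and B
A ∩ B = {18}
Checking if 25 ∈ A ∩ B
25 is not in A ∩ B → False

25 ∉ A ∩ B


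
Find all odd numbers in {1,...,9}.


Checking each candidate:
Condition: odd numbers in {1,...,9}
Result = {1, 3, 5, 7, 9}

{1, 3, 5, 7, 9}


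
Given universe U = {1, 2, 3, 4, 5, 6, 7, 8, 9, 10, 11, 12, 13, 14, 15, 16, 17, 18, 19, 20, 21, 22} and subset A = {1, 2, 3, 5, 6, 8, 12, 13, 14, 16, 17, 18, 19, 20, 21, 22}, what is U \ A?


Aᶜ = U \ A = elements in U but not in A
U = {1, 2, 3, 4, 5, 6, 7, 8, 9, 10, 11, 12, 13, 14, 15, 16, 17, 18, 19, 20, 21, 22}
A = {1, 2, 3, 5, 6, 8, 12, 13, 14, 16, 17, 18, 19, 20, 21, 22}
Aᶜ = {4, 7, 9, 10, 11, 15}

Aᶜ = {4, 7, 9, 10, 11, 15}


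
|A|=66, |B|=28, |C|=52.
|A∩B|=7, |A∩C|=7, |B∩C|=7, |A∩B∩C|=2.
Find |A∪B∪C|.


|A∪B∪C| = |A|+|B|+|C| - |A∩B|-|A∩C|-|B∩C| + |A∩B∩C|
= 66+28+52 - 7-7-7 + 2
= 146 - 21 + 2
= 127

|A ∪ B ∪ C| = 127


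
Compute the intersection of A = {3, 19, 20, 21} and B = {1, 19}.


A ∩ B = elements in both A and B
A = {3, 19, 20, 21}
B = {1, 19}
A ∩ B = {19}

A ∩ B = {19}


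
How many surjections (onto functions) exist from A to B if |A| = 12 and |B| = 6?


n = |A| = 12, k = |B| = 6. Surjections via inclusion-exclusion:
S(n,k) = Σ(-1)^i × C(k,i) × (k-i)^n, i=0 to k
i=0: (-1)^0×C(6,0)×6^12 = 2176782336
i=1: (-1)^1×C(6,1)×5^12 = -1464843750
i=2: (-1)^2×C(6,2)×4^12 = 251658240
i=3: (-1)^3×C(6,3)×3^12 = -10628820
i=4: (-1)^4×C(6,4)×2^12 = 61440
i=5: (-1)^5×C(6,5)×1^12 = -6
i=6: (-1)^6×C(6,6)×0^12 = 0
Total = 953029440

Number of surjections = 953029440


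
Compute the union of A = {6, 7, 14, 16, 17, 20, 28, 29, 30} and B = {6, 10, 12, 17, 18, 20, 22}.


A ∪ B = all elements in A or B (or both)
A = {6, 7, 14, 16, 17, 20, 28, 29, 30}
B = {6, 10, 12, 17, 18, 20, 22}
A ∪ B = {6, 7, 10, 12, 14, 16, 17, 18, 20, 22, 28, 29, 30}

A ∪ B = {6, 7, 10, 12, 14, 16, 17, 18, 20, 22, 28, 29, 30}


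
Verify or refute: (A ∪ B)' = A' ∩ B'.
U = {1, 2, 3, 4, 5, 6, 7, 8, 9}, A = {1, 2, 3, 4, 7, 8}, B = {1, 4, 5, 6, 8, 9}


LHS: A ∪ B = {1, 2, 3, 4, 5, 6, 7, 8, 9}
(A ∪ B)' = U \ (A ∪ B) = ∅
A' = {5, 6, 9}, B' = {2, 3, 7}
Claimed RHS: A' ∩ B' = ∅
Identity is VALID: LHS = RHS = ∅ ✓

Identity is valid. (A ∪ B)' = A' ∩ B' = ∅


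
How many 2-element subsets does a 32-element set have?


C(n,k) = n! / (k!(n-k)!)
C(32,2) = 32! / (2!30!)
= 496

C(32,2) = 496


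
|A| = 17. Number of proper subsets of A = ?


Total subsets = 2^n = 2^17 = 131072
Proper subsets exclude the set itself: 2^n - 1
= 131072 - 1
= 131071

Number of proper subsets = 131071


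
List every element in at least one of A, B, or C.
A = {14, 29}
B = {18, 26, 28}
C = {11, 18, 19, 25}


A ∪ B = {14, 18, 26, 28, 29}
(A ∪ B) ∪ C = {11, 14, 18, 19, 25, 26, 28, 29}

A ∪ B ∪ C = {11, 14, 18, 19, 25, 26, 28, 29}


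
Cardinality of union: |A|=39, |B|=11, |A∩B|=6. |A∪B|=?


|A ∪ B| = |A| + |B| - |A ∩ B|
= 39 + 11 - 6
= 44

|A ∪ B| = 44


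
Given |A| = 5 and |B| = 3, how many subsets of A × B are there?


A relation from A to B is any subset of A × B.
|A × B| = 5 × 3 = 15
# relations = 2^|A × B| = 2^15 = 32768

Number of relations = 32768


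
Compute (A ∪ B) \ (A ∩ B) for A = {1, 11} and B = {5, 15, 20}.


A △ B = (A \ B) ∪ (B \ A) = elements in exactly one of A or B
A \ B = {1, 11}
B \ A = {5, 15, 20}
A △ B = {1, 5, 11, 15, 20}

A △ B = {1, 5, 11, 15, 20}


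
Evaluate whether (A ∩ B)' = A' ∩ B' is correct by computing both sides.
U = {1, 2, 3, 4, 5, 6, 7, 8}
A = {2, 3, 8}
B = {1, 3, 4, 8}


LHS: A ∩ B = {3, 8}
(A ∩ B)' = U \ (A ∩ B) = {1, 2, 4, 5, 6, 7}
A' = {1, 4, 5, 6, 7}, B' = {2, 5, 6, 7}
Claimed RHS: A' ∩ B' = {5, 6, 7}
Identity is INVALID: LHS = {1, 2, 4, 5, 6, 7} but the RHS claimed here equals {5, 6, 7}. The correct form is (A ∩ B)' = A' ∪ B'.

Identity is invalid: (A ∩ B)' = {1, 2, 4, 5, 6, 7} but A' ∩ B' = {5, 6, 7}. The correct De Morgan law is (A ∩ B)' = A' ∪ B'.


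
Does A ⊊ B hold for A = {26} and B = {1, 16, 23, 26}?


A ⊂ B requires: A ⊆ B AND A ≠ B.
A ⊆ B? Yes
A = B? No
A ⊂ B: Yes (A is a proper subset of B)

Yes, A ⊂ B


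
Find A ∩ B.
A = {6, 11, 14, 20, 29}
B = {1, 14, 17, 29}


A ∩ B = elements in both A and B
A = {6, 11, 14, 20, 29}
B = {1, 14, 17, 29}
A ∩ B = {14, 29}

A ∩ B = {14, 29}


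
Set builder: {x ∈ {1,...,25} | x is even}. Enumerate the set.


Checking each candidate:
Condition: even numbers in {1,...,25}
Result = {2, 4, 6, 8, 10, 12, 14, 16, 18, 20, 22, 24}

{2, 4, 6, 8, 10, 12, 14, 16, 18, 20, 22, 24}


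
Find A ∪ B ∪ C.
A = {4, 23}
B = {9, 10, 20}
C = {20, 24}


A ∪ B = {4, 9, 10, 20, 23}
(A ∪ B) ∪ C = {4, 9, 10, 20, 23, 24}

A ∪ B ∪ C = {4, 9, 10, 20, 23, 24}


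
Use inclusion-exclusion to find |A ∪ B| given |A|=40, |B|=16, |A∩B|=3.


|A ∪ B| = |A| + |B| - |A ∩ B|
= 40 + 16 - 3
= 53

|A ∪ B| = 53


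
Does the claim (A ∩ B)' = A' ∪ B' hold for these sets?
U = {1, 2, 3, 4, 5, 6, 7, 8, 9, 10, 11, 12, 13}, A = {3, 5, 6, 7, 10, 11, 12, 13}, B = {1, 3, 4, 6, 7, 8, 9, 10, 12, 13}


LHS: A ∩ B = {3, 6, 7, 10, 12, 13}
(A ∩ B)' = U \ (A ∩ B) = {1, 2, 4, 5, 8, 9, 11}
A' = {1, 2, 4, 8, 9}, B' = {2, 5, 11}
Claimed RHS: A' ∪ B' = {1, 2, 4, 5, 8, 9, 11}
Identity is VALID: LHS = RHS = {1, 2, 4, 5, 8, 9, 11} ✓

Identity is valid. (A ∩ B)' = A' ∪ B' = {1, 2, 4, 5, 8, 9, 11}


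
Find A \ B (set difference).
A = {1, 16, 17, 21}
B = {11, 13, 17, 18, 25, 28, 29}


A \ B = elements in A but not in B
A = {1, 16, 17, 21}
B = {11, 13, 17, 18, 25, 28, 29}
Remove from A any elements in B
A \ B = {1, 16, 21}

A \ B = {1, 16, 21}


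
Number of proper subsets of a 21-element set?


Total subsets = 2^n = 2^21 = 2097152
Proper subsets exclude the set itself: 2^n - 1
= 2097152 - 1
= 2097151

Number of proper subsets = 2097151


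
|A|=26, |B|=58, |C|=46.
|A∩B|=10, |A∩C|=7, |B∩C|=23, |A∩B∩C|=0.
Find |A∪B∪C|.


|A∪B∪C| = |A|+|B|+|C| - |A∩B|-|A∩C|-|B∩C| + |A∩B∩C|
= 26+58+46 - 10-7-23 + 0
= 130 - 40 + 0
= 90

|A ∪ B ∪ C| = 90


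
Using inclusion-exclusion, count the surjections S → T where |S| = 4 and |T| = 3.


n = |S| = 4, k = |T| = 3. Surjections via inclusion-exclusion:
S(n,k) = Σ(-1)^i × C(k,i) × (k-i)^n, i=0 to k
i=0: (-1)^0×C(3,0)×3^4 = 81
i=1: (-1)^1×C(3,1)×2^4 = -48
i=2: (-1)^2×C(3,2)×1^4 = 3
i=3: (-1)^3×C(3,3)×0^4 = 0
Total = 36

Number of surjections = 36


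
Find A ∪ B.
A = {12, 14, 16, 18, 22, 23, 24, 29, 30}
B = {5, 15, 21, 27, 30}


A ∪ B = all elements in A or B (or both)
A = {12, 14, 16, 18, 22, 23, 24, 29, 30}
B = {5, 15, 21, 27, 30}
A ∪ B = {5, 12, 14, 15, 16, 18, 21, 22, 23, 24, 27, 29, 30}

A ∪ B = {5, 12, 14, 15, 16, 18, 21, 22, 23, 24, 27, 29, 30}


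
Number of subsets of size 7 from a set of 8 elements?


C(n,k) = n! / (k!(n-k)!)
C(8,7) = 8! / (7!1!)
= 8

C(8,7) = 8


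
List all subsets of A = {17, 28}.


|A| = 2, so |P(A)| = 2^2 = 4
Enumerate subsets by cardinality (0 to 2):
∅, {17}, {28}, {17, 28}

P(A) has 4 subsets: ∅, {17}, {28}, {17, 28}


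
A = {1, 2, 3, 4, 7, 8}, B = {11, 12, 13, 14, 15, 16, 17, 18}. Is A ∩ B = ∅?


Disjoint means A ∩ B = ∅.
A ∩ B = ∅
A ∩ B = ∅, so A and B are disjoint.

Yes, A and B are disjoint


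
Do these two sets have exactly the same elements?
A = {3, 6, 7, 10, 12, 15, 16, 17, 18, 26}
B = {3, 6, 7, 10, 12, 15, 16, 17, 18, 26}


Two sets are equal iff they have exactly the same elements.
A = {3, 6, 7, 10, 12, 15, 16, 17, 18, 26}
B = {3, 6, 7, 10, 12, 15, 16, 17, 18, 26}
Same elements → A = B

Yes, A = B


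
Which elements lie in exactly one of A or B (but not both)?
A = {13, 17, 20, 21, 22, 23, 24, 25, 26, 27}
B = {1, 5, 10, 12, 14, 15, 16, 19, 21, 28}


A △ B = (A \ B) ∪ (B \ A) = elements in exactly one of A or B
A \ B = {13, 17, 20, 22, 23, 24, 25, 26, 27}
B \ A = {1, 5, 10, 12, 14, 15, 16, 19, 28}
A △ B = {1, 5, 10, 12, 13, 14, 15, 16, 17, 19, 20, 22, 23, 24, 25, 26, 27, 28}

A △ B = {1, 5, 10, 12, 13, 14, 15, 16, 17, 19, 20, 22, 23, 24, 25, 26, 27, 28}


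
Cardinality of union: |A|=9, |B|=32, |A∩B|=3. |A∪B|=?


|A ∪ B| = |A| + |B| - |A ∩ B|
= 9 + 32 - 3
= 38

|A ∪ B| = 38


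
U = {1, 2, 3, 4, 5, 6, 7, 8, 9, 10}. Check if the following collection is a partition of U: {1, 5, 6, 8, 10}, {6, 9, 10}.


A partition requires: (1) non-empty parts, (2) pairwise disjoint, (3) union = U
Parts: {1, 5, 6, 8, 10}, {6, 9, 10}
Union of parts: {1, 5, 6, 8, 9, 10}
U = {1, 2, 3, 4, 5, 6, 7, 8, 9, 10}
All non-empty? True
Pairwise disjoint? False
Covers U? False

No, not a valid partition


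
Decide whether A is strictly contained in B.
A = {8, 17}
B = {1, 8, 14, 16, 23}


A ⊂ B requires: A ⊆ B AND A ≠ B.
A ⊆ B? No
A ⊄ B, so A is not a proper subset.

No, A is not a proper subset of B


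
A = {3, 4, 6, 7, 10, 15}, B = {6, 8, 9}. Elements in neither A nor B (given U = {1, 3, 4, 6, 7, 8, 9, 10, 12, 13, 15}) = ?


A = {3, 4, 6, 7, 10, 15}
B = {6, 8, 9}
Region: in neither A nor B (given U = {1, 3, 4, 6, 7, 8, 9, 10, 12, 13, 15})
Elements: {1, 12, 13}

Elements in neither A nor B (given U = {1, 3, 4, 6, 7, 8, 9, 10, 12, 13, 15}): {1, 12, 13}


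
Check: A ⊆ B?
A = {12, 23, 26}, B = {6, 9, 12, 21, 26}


A ⊆ B means every element of A is in B.
Elements in A not in B: {23}
So A ⊄ B.

No, A ⊄ B


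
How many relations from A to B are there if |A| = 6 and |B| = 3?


A relation from A to B is any subset of A × B.
|A × B| = 6 × 3 = 18
# relations = 2^|A × B| = 2^18 = 262144

Number of relations = 262144


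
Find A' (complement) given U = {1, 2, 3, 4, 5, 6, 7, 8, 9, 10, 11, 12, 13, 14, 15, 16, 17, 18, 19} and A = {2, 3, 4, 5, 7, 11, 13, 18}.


Aᶜ = U \ A = elements in U but not in A
U = {1, 2, 3, 4, 5, 6, 7, 8, 9, 10, 11, 12, 13, 14, 15, 16, 17, 18, 19}
A = {2, 3, 4, 5, 7, 11, 13, 18}
Aᶜ = {1, 6, 8, 9, 10, 12, 14, 15, 16, 17, 19}

Aᶜ = {1, 6, 8, 9, 10, 12, 14, 15, 16, 17, 19}


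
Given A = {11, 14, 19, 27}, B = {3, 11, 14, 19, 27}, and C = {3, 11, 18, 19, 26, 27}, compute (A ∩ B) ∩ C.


A ∩ B = {11, 14, 19, 27}
(A ∩ B) ∩ C = {11, 19, 27}

A ∩ B ∩ C = {11, 19, 27}


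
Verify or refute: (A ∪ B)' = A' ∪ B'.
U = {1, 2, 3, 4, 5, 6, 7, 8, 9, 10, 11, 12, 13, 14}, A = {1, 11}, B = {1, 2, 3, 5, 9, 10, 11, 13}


LHS: A ∪ B = {1, 2, 3, 5, 9, 10, 11, 13}
(A ∪ B)' = U \ (A ∪ B) = {4, 6, 7, 8, 12, 14}
A' = {2, 3, 4, 5, 6, 7, 8, 9, 10, 12, 13, 14}, B' = {4, 6, 7, 8, 12, 14}
Claimed RHS: A' ∪ B' = {2, 3, 4, 5, 6, 7, 8, 9, 10, 12, 13, 14}
Identity is INVALID: LHS = {4, 6, 7, 8, 12, 14} but the RHS claimed here equals {2, 3, 4, 5, 6, 7, 8, 9, 10, 12, 13, 14}. The correct form is (A ∪ B)' = A' ∩ B'.

Identity is invalid: (A ∪ B)' = {4, 6, 7, 8, 12, 14} but A' ∪ B' = {2, 3, 4, 5, 6, 7, 8, 9, 10, 12, 13, 14}. The correct De Morgan law is (A ∪ B)' = A' ∩ B'.
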